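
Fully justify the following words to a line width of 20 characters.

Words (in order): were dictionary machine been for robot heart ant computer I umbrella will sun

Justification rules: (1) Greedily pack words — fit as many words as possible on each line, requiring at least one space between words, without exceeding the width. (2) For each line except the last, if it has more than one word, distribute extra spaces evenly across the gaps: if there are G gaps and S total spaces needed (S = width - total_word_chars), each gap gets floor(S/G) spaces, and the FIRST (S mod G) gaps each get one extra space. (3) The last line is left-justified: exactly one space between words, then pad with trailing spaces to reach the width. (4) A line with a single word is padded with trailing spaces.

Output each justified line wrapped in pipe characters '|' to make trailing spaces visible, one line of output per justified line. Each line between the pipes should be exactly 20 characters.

Answer: |were      dictionary|
|machine   been   for|
|robot    heart   ant|
|computer  I umbrella|
|will sun            |

Derivation:
Line 1: ['were', 'dictionary'] (min_width=15, slack=5)
Line 2: ['machine', 'been', 'for'] (min_width=16, slack=4)
Line 3: ['robot', 'heart', 'ant'] (min_width=15, slack=5)
Line 4: ['computer', 'I', 'umbrella'] (min_width=19, slack=1)
Line 5: ['will', 'sun'] (min_width=8, slack=12)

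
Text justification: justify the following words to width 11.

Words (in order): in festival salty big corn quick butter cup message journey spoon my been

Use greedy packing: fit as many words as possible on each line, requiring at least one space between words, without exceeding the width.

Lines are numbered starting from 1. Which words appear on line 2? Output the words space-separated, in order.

Line 1: ['in', 'festival'] (min_width=11, slack=0)
Line 2: ['salty', 'big'] (min_width=9, slack=2)
Line 3: ['corn', 'quick'] (min_width=10, slack=1)
Line 4: ['butter', 'cup'] (min_width=10, slack=1)
Line 5: ['message'] (min_width=7, slack=4)
Line 6: ['journey'] (min_width=7, slack=4)
Line 7: ['spoon', 'my'] (min_width=8, slack=3)
Line 8: ['been'] (min_width=4, slack=7)

Answer: salty big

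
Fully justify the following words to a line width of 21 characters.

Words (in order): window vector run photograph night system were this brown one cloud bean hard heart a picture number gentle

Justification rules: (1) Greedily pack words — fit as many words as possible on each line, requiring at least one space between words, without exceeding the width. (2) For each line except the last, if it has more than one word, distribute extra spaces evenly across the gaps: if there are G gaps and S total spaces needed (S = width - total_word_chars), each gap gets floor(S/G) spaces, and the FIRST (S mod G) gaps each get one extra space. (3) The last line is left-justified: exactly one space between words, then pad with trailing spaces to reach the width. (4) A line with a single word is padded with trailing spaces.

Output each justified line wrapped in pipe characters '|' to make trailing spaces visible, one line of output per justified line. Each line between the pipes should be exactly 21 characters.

Answer: |window   vector   run|
|photograph      night|
|system    were   this|
|brown  one cloud bean|
|hard  heart a picture|
|number gentle        |

Derivation:
Line 1: ['window', 'vector', 'run'] (min_width=17, slack=4)
Line 2: ['photograph', 'night'] (min_width=16, slack=5)
Line 3: ['system', 'were', 'this'] (min_width=16, slack=5)
Line 4: ['brown', 'one', 'cloud', 'bean'] (min_width=20, slack=1)
Line 5: ['hard', 'heart', 'a', 'picture'] (min_width=20, slack=1)
Line 6: ['number', 'gentle'] (min_width=13, slack=8)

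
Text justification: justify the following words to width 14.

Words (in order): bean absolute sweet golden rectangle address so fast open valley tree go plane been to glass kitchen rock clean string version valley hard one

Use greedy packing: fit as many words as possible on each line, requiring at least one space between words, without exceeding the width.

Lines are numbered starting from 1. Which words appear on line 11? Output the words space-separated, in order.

Answer: valley hard

Derivation:
Line 1: ['bean', 'absolute'] (min_width=13, slack=1)
Line 2: ['sweet', 'golden'] (min_width=12, slack=2)
Line 3: ['rectangle'] (min_width=9, slack=5)
Line 4: ['address', 'so'] (min_width=10, slack=4)
Line 5: ['fast', 'open'] (min_width=9, slack=5)
Line 6: ['valley', 'tree', 'go'] (min_width=14, slack=0)
Line 7: ['plane', 'been', 'to'] (min_width=13, slack=1)
Line 8: ['glass', 'kitchen'] (min_width=13, slack=1)
Line 9: ['rock', 'clean'] (min_width=10, slack=4)
Line 10: ['string', 'version'] (min_width=14, slack=0)
Line 11: ['valley', 'hard'] (min_width=11, slack=3)
Line 12: ['one'] (min_width=3, slack=11)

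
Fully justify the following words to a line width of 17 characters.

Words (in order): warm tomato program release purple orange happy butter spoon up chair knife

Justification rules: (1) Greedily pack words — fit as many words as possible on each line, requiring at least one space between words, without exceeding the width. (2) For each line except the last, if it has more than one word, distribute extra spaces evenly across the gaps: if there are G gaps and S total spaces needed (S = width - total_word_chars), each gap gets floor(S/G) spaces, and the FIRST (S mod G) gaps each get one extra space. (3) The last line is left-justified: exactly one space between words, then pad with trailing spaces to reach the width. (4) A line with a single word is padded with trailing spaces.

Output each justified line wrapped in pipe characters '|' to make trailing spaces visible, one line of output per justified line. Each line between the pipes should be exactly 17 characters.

Line 1: ['warm', 'tomato'] (min_width=11, slack=6)
Line 2: ['program', 'release'] (min_width=15, slack=2)
Line 3: ['purple', 'orange'] (min_width=13, slack=4)
Line 4: ['happy', 'butter'] (min_width=12, slack=5)
Line 5: ['spoon', 'up', 'chair'] (min_width=14, slack=3)
Line 6: ['knife'] (min_width=5, slack=12)

Answer: |warm       tomato|
|program   release|
|purple     orange|
|happy      butter|
|spoon   up  chair|
|knife            |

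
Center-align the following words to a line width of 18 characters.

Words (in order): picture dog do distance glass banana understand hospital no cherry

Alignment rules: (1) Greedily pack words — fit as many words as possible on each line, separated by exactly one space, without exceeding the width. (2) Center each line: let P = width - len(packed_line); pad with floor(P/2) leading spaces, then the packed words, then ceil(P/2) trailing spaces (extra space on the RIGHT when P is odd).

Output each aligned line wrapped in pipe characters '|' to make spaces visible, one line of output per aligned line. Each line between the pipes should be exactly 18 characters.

Line 1: ['picture', 'dog', 'do'] (min_width=14, slack=4)
Line 2: ['distance', 'glass'] (min_width=14, slack=4)
Line 3: ['banana', 'understand'] (min_width=17, slack=1)
Line 4: ['hospital', 'no', 'cherry'] (min_width=18, slack=0)

Answer: |  picture dog do  |
|  distance glass  |
|banana understand |
|hospital no cherry|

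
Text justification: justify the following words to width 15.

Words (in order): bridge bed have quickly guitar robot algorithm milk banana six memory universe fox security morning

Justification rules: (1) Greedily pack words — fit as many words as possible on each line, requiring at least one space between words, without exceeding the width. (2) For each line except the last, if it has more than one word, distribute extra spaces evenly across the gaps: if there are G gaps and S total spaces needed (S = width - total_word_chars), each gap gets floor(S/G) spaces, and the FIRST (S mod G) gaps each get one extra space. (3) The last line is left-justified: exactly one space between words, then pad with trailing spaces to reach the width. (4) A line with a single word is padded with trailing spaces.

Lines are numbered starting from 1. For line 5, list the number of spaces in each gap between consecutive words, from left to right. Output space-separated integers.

Answer: 1

Derivation:
Line 1: ['bridge', 'bed', 'have'] (min_width=15, slack=0)
Line 2: ['quickly', 'guitar'] (min_width=14, slack=1)
Line 3: ['robot', 'algorithm'] (min_width=15, slack=0)
Line 4: ['milk', 'banana', 'six'] (min_width=15, slack=0)
Line 5: ['memory', 'universe'] (min_width=15, slack=0)
Line 6: ['fox', 'security'] (min_width=12, slack=3)
Line 7: ['morning'] (min_width=7, slack=8)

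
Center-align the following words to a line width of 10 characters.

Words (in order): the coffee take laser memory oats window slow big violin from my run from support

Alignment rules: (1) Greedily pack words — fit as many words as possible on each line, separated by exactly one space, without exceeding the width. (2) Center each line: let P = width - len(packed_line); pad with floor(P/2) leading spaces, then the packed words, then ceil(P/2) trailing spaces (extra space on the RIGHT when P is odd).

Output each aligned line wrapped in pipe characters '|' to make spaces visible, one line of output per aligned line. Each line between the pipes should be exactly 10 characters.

Line 1: ['the', 'coffee'] (min_width=10, slack=0)
Line 2: ['take', 'laser'] (min_width=10, slack=0)
Line 3: ['memory'] (min_width=6, slack=4)
Line 4: ['oats'] (min_width=4, slack=6)
Line 5: ['window'] (min_width=6, slack=4)
Line 6: ['slow', 'big'] (min_width=8, slack=2)
Line 7: ['violin'] (min_width=6, slack=4)
Line 8: ['from', 'my'] (min_width=7, slack=3)
Line 9: ['run', 'from'] (min_width=8, slack=2)
Line 10: ['support'] (min_width=7, slack=3)

Answer: |the coffee|
|take laser|
|  memory  |
|   oats   |
|  window  |
| slow big |
|  violin  |
| from my  |
| run from |
| support  |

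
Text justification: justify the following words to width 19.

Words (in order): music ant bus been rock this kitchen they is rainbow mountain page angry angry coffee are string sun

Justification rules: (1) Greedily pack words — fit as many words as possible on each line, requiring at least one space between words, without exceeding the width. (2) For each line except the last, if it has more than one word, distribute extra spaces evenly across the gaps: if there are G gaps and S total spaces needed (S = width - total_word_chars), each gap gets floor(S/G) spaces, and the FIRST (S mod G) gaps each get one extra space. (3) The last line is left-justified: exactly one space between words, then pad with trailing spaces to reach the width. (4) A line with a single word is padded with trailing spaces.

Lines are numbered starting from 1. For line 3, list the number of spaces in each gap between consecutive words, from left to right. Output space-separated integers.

Answer: 3 3

Derivation:
Line 1: ['music', 'ant', 'bus', 'been'] (min_width=18, slack=1)
Line 2: ['rock', 'this', 'kitchen'] (min_width=17, slack=2)
Line 3: ['they', 'is', 'rainbow'] (min_width=15, slack=4)
Line 4: ['mountain', 'page', 'angry'] (min_width=19, slack=0)
Line 5: ['angry', 'coffee', 'are'] (min_width=16, slack=3)
Line 6: ['string', 'sun'] (min_width=10, slack=9)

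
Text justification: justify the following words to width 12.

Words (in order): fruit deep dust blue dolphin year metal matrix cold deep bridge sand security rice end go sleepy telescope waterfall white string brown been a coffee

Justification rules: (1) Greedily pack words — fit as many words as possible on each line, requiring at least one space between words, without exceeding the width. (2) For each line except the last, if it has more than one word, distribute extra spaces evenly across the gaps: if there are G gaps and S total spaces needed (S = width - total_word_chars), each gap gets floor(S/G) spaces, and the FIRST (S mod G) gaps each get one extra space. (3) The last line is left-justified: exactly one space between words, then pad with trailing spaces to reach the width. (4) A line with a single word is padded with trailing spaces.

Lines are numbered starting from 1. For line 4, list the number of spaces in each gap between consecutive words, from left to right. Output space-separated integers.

Answer: 1

Derivation:
Line 1: ['fruit', 'deep'] (min_width=10, slack=2)
Line 2: ['dust', 'blue'] (min_width=9, slack=3)
Line 3: ['dolphin', 'year'] (min_width=12, slack=0)
Line 4: ['metal', 'matrix'] (min_width=12, slack=0)
Line 5: ['cold', 'deep'] (min_width=9, slack=3)
Line 6: ['bridge', 'sand'] (min_width=11, slack=1)
Line 7: ['security'] (min_width=8, slack=4)
Line 8: ['rice', 'end', 'go'] (min_width=11, slack=1)
Line 9: ['sleepy'] (min_width=6, slack=6)
Line 10: ['telescope'] (min_width=9, slack=3)
Line 11: ['waterfall'] (min_width=9, slack=3)
Line 12: ['white', 'string'] (min_width=12, slack=0)
Line 13: ['brown', 'been', 'a'] (min_width=12, slack=0)
Line 14: ['coffee'] (min_width=6, slack=6)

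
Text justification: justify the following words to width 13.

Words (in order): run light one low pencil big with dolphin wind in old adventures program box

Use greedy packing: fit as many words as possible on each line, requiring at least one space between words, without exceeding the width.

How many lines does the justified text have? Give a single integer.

Line 1: ['run', 'light', 'one'] (min_width=13, slack=0)
Line 2: ['low', 'pencil'] (min_width=10, slack=3)
Line 3: ['big', 'with'] (min_width=8, slack=5)
Line 4: ['dolphin', 'wind'] (min_width=12, slack=1)
Line 5: ['in', 'old'] (min_width=6, slack=7)
Line 6: ['adventures'] (min_width=10, slack=3)
Line 7: ['program', 'box'] (min_width=11, slack=2)
Total lines: 7

Answer: 7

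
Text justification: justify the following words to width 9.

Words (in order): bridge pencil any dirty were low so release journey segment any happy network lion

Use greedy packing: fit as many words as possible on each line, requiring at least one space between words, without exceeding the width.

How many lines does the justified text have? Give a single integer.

Line 1: ['bridge'] (min_width=6, slack=3)
Line 2: ['pencil'] (min_width=6, slack=3)
Line 3: ['any', 'dirty'] (min_width=9, slack=0)
Line 4: ['were', 'low'] (min_width=8, slack=1)
Line 5: ['so'] (min_width=2, slack=7)
Line 6: ['release'] (min_width=7, slack=2)
Line 7: ['journey'] (min_width=7, slack=2)
Line 8: ['segment'] (min_width=7, slack=2)
Line 9: ['any', 'happy'] (min_width=9, slack=0)
Line 10: ['network'] (min_width=7, slack=2)
Line 11: ['lion'] (min_width=4, slack=5)
Total lines: 11

Answer: 11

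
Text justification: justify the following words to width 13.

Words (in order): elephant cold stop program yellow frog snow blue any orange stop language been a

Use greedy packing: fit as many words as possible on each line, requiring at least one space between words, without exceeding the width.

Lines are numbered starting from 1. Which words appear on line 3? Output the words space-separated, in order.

Answer: yellow frog

Derivation:
Line 1: ['elephant', 'cold'] (min_width=13, slack=0)
Line 2: ['stop', 'program'] (min_width=12, slack=1)
Line 3: ['yellow', 'frog'] (min_width=11, slack=2)
Line 4: ['snow', 'blue', 'any'] (min_width=13, slack=0)
Line 5: ['orange', 'stop'] (min_width=11, slack=2)
Line 6: ['language', 'been'] (min_width=13, slack=0)
Line 7: ['a'] (min_width=1, slack=12)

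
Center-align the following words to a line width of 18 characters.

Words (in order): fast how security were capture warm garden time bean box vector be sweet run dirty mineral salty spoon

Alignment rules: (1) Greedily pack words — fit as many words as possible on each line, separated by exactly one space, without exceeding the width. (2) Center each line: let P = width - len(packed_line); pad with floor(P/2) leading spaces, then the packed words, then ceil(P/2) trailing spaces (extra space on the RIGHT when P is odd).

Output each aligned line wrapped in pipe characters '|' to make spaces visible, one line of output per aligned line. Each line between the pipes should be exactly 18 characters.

Line 1: ['fast', 'how', 'security'] (min_width=17, slack=1)
Line 2: ['were', 'capture', 'warm'] (min_width=17, slack=1)
Line 3: ['garden', 'time', 'bean'] (min_width=16, slack=2)
Line 4: ['box', 'vector', 'be'] (min_width=13, slack=5)
Line 5: ['sweet', 'run', 'dirty'] (min_width=15, slack=3)
Line 6: ['mineral', 'salty'] (min_width=13, slack=5)
Line 7: ['spoon'] (min_width=5, slack=13)

Answer: |fast how security |
|were capture warm |
| garden time bean |
|  box vector be   |
| sweet run dirty  |
|  mineral salty   |
|      spoon       |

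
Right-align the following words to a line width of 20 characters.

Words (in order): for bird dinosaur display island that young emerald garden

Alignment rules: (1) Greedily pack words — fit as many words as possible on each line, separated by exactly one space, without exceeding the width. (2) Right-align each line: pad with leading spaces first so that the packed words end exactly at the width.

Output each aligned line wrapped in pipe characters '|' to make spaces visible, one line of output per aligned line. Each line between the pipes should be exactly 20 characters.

Line 1: ['for', 'bird', 'dinosaur'] (min_width=17, slack=3)
Line 2: ['display', 'island', 'that'] (min_width=19, slack=1)
Line 3: ['young', 'emerald', 'garden'] (min_width=20, slack=0)

Answer: |   for bird dinosaur|
| display island that|
|young emerald garden|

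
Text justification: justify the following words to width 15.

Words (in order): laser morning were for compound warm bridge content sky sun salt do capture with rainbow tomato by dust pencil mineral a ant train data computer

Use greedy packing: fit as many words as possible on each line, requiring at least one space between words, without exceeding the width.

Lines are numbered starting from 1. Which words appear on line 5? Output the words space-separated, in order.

Line 1: ['laser', 'morning'] (min_width=13, slack=2)
Line 2: ['were', 'for'] (min_width=8, slack=7)
Line 3: ['compound', 'warm'] (min_width=13, slack=2)
Line 4: ['bridge', 'content'] (min_width=14, slack=1)
Line 5: ['sky', 'sun', 'salt', 'do'] (min_width=15, slack=0)
Line 6: ['capture', 'with'] (min_width=12, slack=3)
Line 7: ['rainbow', 'tomato'] (min_width=14, slack=1)
Line 8: ['by', 'dust', 'pencil'] (min_width=14, slack=1)
Line 9: ['mineral', 'a', 'ant'] (min_width=13, slack=2)
Line 10: ['train', 'data'] (min_width=10, slack=5)
Line 11: ['computer'] (min_width=8, slack=7)

Answer: sky sun salt do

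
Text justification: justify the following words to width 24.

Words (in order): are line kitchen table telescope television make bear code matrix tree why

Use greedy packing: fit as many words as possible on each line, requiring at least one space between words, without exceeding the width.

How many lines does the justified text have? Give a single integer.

Answer: 4

Derivation:
Line 1: ['are', 'line', 'kitchen', 'table'] (min_width=22, slack=2)
Line 2: ['telescope', 'television'] (min_width=20, slack=4)
Line 3: ['make', 'bear', 'code', 'matrix'] (min_width=21, slack=3)
Line 4: ['tree', 'why'] (min_width=8, slack=16)
Total lines: 4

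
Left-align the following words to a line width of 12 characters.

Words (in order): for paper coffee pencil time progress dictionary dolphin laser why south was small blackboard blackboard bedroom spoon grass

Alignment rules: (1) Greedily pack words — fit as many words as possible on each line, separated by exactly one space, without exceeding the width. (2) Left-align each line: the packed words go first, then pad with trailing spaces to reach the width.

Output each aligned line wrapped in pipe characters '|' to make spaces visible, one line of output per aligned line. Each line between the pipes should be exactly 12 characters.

Answer: |for paper   |
|coffee      |
|pencil time |
|progress    |
|dictionary  |
|dolphin     |
|laser why   |
|south was   |
|small       |
|blackboard  |
|blackboard  |
|bedroom     |
|spoon grass |

Derivation:
Line 1: ['for', 'paper'] (min_width=9, slack=3)
Line 2: ['coffee'] (min_width=6, slack=6)
Line 3: ['pencil', 'time'] (min_width=11, slack=1)
Line 4: ['progress'] (min_width=8, slack=4)
Line 5: ['dictionary'] (min_width=10, slack=2)
Line 6: ['dolphin'] (min_width=7, slack=5)
Line 7: ['laser', 'why'] (min_width=9, slack=3)
Line 8: ['south', 'was'] (min_width=9, slack=3)
Line 9: ['small'] (min_width=5, slack=7)
Line 10: ['blackboard'] (min_width=10, slack=2)
Line 11: ['blackboard'] (min_width=10, slack=2)
Line 12: ['bedroom'] (min_width=7, slack=5)
Line 13: ['spoon', 'grass'] (min_width=11, slack=1)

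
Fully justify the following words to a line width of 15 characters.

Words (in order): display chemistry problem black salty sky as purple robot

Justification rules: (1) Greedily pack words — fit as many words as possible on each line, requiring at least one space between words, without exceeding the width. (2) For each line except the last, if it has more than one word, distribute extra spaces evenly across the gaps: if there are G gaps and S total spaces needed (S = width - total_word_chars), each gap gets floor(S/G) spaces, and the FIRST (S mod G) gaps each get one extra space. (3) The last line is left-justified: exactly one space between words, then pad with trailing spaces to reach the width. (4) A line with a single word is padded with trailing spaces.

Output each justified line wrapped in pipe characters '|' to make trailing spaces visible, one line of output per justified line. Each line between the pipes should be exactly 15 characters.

Line 1: ['display'] (min_width=7, slack=8)
Line 2: ['chemistry'] (min_width=9, slack=6)
Line 3: ['problem', 'black'] (min_width=13, slack=2)
Line 4: ['salty', 'sky', 'as'] (min_width=12, slack=3)
Line 5: ['purple', 'robot'] (min_width=12, slack=3)

Answer: |display        |
|chemistry      |
|problem   black|
|salty   sky  as|
|purple robot   |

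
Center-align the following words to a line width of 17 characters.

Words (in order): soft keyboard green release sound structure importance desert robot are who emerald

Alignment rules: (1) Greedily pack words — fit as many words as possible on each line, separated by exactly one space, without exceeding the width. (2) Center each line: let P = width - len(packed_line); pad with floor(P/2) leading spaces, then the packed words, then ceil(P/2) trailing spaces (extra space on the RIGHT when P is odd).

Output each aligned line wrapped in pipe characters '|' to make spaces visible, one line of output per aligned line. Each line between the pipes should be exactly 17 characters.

Answer: |  soft keyboard  |
|  green release  |
| sound structure |
|importance desert|
|  robot are who  |
|     emerald     |

Derivation:
Line 1: ['soft', 'keyboard'] (min_width=13, slack=4)
Line 2: ['green', 'release'] (min_width=13, slack=4)
Line 3: ['sound', 'structure'] (min_width=15, slack=2)
Line 4: ['importance', 'desert'] (min_width=17, slack=0)
Line 5: ['robot', 'are', 'who'] (min_width=13, slack=4)
Line 6: ['emerald'] (min_width=7, slack=10)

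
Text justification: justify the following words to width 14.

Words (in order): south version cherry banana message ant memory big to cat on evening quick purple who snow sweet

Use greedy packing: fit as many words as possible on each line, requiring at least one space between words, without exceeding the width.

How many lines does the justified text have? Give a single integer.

Answer: 7

Derivation:
Line 1: ['south', 'version'] (min_width=13, slack=1)
Line 2: ['cherry', 'banana'] (min_width=13, slack=1)
Line 3: ['message', 'ant'] (min_width=11, slack=3)
Line 4: ['memory', 'big', 'to'] (min_width=13, slack=1)
Line 5: ['cat', 'on', 'evening'] (min_width=14, slack=0)
Line 6: ['quick', 'purple'] (min_width=12, slack=2)
Line 7: ['who', 'snow', 'sweet'] (min_width=14, slack=0)
Total lines: 7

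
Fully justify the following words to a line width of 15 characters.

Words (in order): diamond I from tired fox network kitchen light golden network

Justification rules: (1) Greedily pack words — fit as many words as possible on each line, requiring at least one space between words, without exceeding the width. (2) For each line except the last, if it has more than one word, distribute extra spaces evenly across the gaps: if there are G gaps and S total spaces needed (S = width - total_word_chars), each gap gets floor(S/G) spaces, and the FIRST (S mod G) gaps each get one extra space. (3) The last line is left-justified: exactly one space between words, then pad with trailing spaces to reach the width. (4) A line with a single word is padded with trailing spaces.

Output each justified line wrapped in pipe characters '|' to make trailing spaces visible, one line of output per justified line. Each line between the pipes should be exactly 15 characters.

Answer: |diamond  I from|
|tired       fox|
|network kitchen|
|light    golden|
|network        |

Derivation:
Line 1: ['diamond', 'I', 'from'] (min_width=14, slack=1)
Line 2: ['tired', 'fox'] (min_width=9, slack=6)
Line 3: ['network', 'kitchen'] (min_width=15, slack=0)
Line 4: ['light', 'golden'] (min_width=12, slack=3)
Line 5: ['network'] (min_width=7, slack=8)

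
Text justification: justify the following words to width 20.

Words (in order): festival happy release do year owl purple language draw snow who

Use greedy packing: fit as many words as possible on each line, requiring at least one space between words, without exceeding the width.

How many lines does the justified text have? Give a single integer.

Line 1: ['festival', 'happy'] (min_width=14, slack=6)
Line 2: ['release', 'do', 'year', 'owl'] (min_width=19, slack=1)
Line 3: ['purple', 'language', 'draw'] (min_width=20, slack=0)
Line 4: ['snow', 'who'] (min_width=8, slack=12)
Total lines: 4

Answer: 4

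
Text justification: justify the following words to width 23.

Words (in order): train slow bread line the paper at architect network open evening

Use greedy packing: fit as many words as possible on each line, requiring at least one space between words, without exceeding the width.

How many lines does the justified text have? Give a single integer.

Answer: 3

Derivation:
Line 1: ['train', 'slow', 'bread', 'line'] (min_width=21, slack=2)
Line 2: ['the', 'paper', 'at', 'architect'] (min_width=22, slack=1)
Line 3: ['network', 'open', 'evening'] (min_width=20, slack=3)
Total lines: 3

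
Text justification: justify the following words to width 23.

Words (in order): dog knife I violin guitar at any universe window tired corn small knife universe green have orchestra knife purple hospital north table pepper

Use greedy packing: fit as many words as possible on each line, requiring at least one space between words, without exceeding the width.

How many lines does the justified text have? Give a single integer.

Line 1: ['dog', 'knife', 'I', 'violin'] (min_width=18, slack=5)
Line 2: ['guitar', 'at', 'any', 'universe'] (min_width=22, slack=1)
Line 3: ['window', 'tired', 'corn', 'small'] (min_width=23, slack=0)
Line 4: ['knife', 'universe', 'green'] (min_width=20, slack=3)
Line 5: ['have', 'orchestra', 'knife'] (min_width=20, slack=3)
Line 6: ['purple', 'hospital', 'north'] (min_width=21, slack=2)
Line 7: ['table', 'pepper'] (min_width=12, slack=11)
Total lines: 7

Answer: 7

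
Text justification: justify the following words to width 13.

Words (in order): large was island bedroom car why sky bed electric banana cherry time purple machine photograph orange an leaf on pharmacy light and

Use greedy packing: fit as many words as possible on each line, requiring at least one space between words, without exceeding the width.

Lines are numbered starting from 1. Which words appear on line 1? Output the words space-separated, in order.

Line 1: ['large', 'was'] (min_width=9, slack=4)
Line 2: ['island'] (min_width=6, slack=7)
Line 3: ['bedroom', 'car'] (min_width=11, slack=2)
Line 4: ['why', 'sky', 'bed'] (min_width=11, slack=2)
Line 5: ['electric'] (min_width=8, slack=5)
Line 6: ['banana', 'cherry'] (min_width=13, slack=0)
Line 7: ['time', 'purple'] (min_width=11, slack=2)
Line 8: ['machine'] (min_width=7, slack=6)
Line 9: ['photograph'] (min_width=10, slack=3)
Line 10: ['orange', 'an'] (min_width=9, slack=4)
Line 11: ['leaf', 'on'] (min_width=7, slack=6)
Line 12: ['pharmacy'] (min_width=8, slack=5)
Line 13: ['light', 'and'] (min_width=9, slack=4)

Answer: large was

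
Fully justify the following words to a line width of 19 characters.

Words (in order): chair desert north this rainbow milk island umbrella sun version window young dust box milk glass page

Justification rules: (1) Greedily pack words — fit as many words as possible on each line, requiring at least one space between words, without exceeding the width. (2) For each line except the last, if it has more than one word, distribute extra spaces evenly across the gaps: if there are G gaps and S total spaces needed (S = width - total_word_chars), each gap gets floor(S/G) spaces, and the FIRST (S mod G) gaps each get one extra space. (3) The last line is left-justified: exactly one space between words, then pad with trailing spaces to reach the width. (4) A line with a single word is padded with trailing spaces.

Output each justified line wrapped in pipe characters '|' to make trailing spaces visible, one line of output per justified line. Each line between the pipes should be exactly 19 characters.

Answer: |chair  desert north|
|this  rainbow  milk|
|island umbrella sun|
|version      window|
|young dust box milk|
|glass page         |

Derivation:
Line 1: ['chair', 'desert', 'north'] (min_width=18, slack=1)
Line 2: ['this', 'rainbow', 'milk'] (min_width=17, slack=2)
Line 3: ['island', 'umbrella', 'sun'] (min_width=19, slack=0)
Line 4: ['version', 'window'] (min_width=14, slack=5)
Line 5: ['young', 'dust', 'box', 'milk'] (min_width=19, slack=0)
Line 6: ['glass', 'page'] (min_width=10, slack=9)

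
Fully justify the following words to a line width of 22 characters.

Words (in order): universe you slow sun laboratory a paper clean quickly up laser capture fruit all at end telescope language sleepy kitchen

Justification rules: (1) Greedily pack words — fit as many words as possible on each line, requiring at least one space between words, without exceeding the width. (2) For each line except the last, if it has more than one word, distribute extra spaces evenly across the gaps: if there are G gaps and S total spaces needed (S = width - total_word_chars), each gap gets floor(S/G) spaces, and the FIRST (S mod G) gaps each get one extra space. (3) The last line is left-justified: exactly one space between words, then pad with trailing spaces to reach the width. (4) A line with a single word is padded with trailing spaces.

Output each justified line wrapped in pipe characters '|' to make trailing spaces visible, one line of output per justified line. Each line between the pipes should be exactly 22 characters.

Answer: |universe  you slow sun|
|laboratory   a   paper|
|clean quickly up laser|
|capture  fruit  all at|
|end telescope language|
|sleepy kitchen        |

Derivation:
Line 1: ['universe', 'you', 'slow', 'sun'] (min_width=21, slack=1)
Line 2: ['laboratory', 'a', 'paper'] (min_width=18, slack=4)
Line 3: ['clean', 'quickly', 'up', 'laser'] (min_width=22, slack=0)
Line 4: ['capture', 'fruit', 'all', 'at'] (min_width=20, slack=2)
Line 5: ['end', 'telescope', 'language'] (min_width=22, slack=0)
Line 6: ['sleepy', 'kitchen'] (min_width=14, slack=8)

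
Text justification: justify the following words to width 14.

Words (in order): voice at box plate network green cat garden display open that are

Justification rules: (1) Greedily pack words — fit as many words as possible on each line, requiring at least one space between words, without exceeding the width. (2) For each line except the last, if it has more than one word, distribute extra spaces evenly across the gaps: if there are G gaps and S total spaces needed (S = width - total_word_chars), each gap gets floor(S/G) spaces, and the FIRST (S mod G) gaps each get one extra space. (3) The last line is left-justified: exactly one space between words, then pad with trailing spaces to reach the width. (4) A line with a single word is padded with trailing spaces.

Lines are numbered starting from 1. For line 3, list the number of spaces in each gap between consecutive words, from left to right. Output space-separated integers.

Line 1: ['voice', 'at', 'box'] (min_width=12, slack=2)
Line 2: ['plate', 'network'] (min_width=13, slack=1)
Line 3: ['green', 'cat'] (min_width=9, slack=5)
Line 4: ['garden', 'display'] (min_width=14, slack=0)
Line 5: ['open', 'that', 'are'] (min_width=13, slack=1)

Answer: 6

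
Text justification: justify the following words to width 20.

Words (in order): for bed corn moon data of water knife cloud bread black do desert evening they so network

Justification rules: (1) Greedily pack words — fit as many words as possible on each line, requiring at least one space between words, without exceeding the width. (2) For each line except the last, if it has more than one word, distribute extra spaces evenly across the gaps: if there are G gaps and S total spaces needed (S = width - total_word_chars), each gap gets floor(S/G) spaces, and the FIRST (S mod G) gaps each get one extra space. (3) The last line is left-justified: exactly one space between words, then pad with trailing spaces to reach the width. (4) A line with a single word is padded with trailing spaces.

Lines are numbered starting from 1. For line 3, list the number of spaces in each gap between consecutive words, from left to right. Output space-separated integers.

Answer: 1 1 1

Derivation:
Line 1: ['for', 'bed', 'corn', 'moon'] (min_width=17, slack=3)
Line 2: ['data', 'of', 'water', 'knife'] (min_width=19, slack=1)
Line 3: ['cloud', 'bread', 'black', 'do'] (min_width=20, slack=0)
Line 4: ['desert', 'evening', 'they'] (min_width=19, slack=1)
Line 5: ['so', 'network'] (min_width=10, slack=10)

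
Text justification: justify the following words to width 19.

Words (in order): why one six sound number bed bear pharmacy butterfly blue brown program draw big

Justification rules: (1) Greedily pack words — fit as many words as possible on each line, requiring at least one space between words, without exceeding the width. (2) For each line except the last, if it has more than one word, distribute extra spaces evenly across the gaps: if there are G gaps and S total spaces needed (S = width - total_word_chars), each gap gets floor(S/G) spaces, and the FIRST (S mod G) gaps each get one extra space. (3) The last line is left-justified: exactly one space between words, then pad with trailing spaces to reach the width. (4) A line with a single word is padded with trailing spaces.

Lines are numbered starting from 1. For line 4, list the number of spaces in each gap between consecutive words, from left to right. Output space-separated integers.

Answer: 2 1

Derivation:
Line 1: ['why', 'one', 'six', 'sound'] (min_width=17, slack=2)
Line 2: ['number', 'bed', 'bear'] (min_width=15, slack=4)
Line 3: ['pharmacy', 'butterfly'] (min_width=18, slack=1)
Line 4: ['blue', 'brown', 'program'] (min_width=18, slack=1)
Line 5: ['draw', 'big'] (min_width=8, slack=11)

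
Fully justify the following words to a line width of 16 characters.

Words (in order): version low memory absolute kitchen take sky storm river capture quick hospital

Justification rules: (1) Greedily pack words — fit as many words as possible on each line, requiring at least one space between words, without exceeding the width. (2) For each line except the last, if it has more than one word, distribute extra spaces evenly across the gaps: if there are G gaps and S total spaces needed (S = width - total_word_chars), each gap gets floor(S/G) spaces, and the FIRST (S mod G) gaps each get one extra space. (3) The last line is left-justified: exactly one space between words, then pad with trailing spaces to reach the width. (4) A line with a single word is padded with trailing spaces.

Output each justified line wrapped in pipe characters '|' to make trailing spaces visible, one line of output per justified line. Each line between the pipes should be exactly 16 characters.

Answer: |version      low|
|memory  absolute|
|kitchen take sky|
|storm      river|
|capture    quick|
|hospital        |

Derivation:
Line 1: ['version', 'low'] (min_width=11, slack=5)
Line 2: ['memory', 'absolute'] (min_width=15, slack=1)
Line 3: ['kitchen', 'take', 'sky'] (min_width=16, slack=0)
Line 4: ['storm', 'river'] (min_width=11, slack=5)
Line 5: ['capture', 'quick'] (min_width=13, slack=3)
Line 6: ['hospital'] (min_width=8, slack=8)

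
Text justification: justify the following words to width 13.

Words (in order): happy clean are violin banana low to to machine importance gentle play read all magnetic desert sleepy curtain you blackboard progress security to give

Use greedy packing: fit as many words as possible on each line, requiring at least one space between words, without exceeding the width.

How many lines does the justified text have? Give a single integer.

Line 1: ['happy', 'clean'] (min_width=11, slack=2)
Line 2: ['are', 'violin'] (min_width=10, slack=3)
Line 3: ['banana', 'low', 'to'] (min_width=13, slack=0)
Line 4: ['to', 'machine'] (min_width=10, slack=3)
Line 5: ['importance'] (min_width=10, slack=3)
Line 6: ['gentle', 'play'] (min_width=11, slack=2)
Line 7: ['read', 'all'] (min_width=8, slack=5)
Line 8: ['magnetic'] (min_width=8, slack=5)
Line 9: ['desert', 'sleepy'] (min_width=13, slack=0)
Line 10: ['curtain', 'you'] (min_width=11, slack=2)
Line 11: ['blackboard'] (min_width=10, slack=3)
Line 12: ['progress'] (min_width=8, slack=5)
Line 13: ['security', 'to'] (min_width=11, slack=2)
Line 14: ['give'] (min_width=4, slack=9)
Total lines: 14

Answer: 14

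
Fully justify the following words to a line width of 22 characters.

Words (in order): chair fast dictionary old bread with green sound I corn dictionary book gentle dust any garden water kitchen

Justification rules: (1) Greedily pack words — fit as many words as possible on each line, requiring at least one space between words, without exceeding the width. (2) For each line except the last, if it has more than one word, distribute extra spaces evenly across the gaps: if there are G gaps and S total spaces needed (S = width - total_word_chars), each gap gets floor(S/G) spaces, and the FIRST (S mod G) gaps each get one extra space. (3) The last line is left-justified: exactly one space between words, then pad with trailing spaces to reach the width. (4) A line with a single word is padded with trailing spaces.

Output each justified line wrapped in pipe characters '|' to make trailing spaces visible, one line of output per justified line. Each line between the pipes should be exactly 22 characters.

Answer: |chair  fast dictionary|
|old  bread  with green|
|sound      I      corn|
|dictionary book gentle|
|dust  any garden water|
|kitchen               |

Derivation:
Line 1: ['chair', 'fast', 'dictionary'] (min_width=21, slack=1)
Line 2: ['old', 'bread', 'with', 'green'] (min_width=20, slack=2)
Line 3: ['sound', 'I', 'corn'] (min_width=12, slack=10)
Line 4: ['dictionary', 'book', 'gentle'] (min_width=22, slack=0)
Line 5: ['dust', 'any', 'garden', 'water'] (min_width=21, slack=1)
Line 6: ['kitchen'] (min_width=7, slack=15)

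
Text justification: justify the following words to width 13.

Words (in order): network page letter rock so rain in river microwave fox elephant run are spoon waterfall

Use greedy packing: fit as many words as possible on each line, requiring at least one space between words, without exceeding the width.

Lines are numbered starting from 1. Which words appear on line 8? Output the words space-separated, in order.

Answer: waterfall

Derivation:
Line 1: ['network', 'page'] (min_width=12, slack=1)
Line 2: ['letter', 'rock'] (min_width=11, slack=2)
Line 3: ['so', 'rain', 'in'] (min_width=10, slack=3)
Line 4: ['river'] (min_width=5, slack=8)
Line 5: ['microwave', 'fox'] (min_width=13, slack=0)
Line 6: ['elephant', 'run'] (min_width=12, slack=1)
Line 7: ['are', 'spoon'] (min_width=9, slack=4)
Line 8: ['waterfall'] (min_width=9, slack=4)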